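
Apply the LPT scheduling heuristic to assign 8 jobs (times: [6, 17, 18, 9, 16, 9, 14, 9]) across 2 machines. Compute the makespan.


Sort jobs in decreasing order (LPT): [18, 17, 16, 14, 9, 9, 9, 6]
Assign each job to the least loaded machine:
  Machine 1: jobs [18, 14, 9, 9], load = 50
  Machine 2: jobs [17, 16, 9, 6], load = 48
Makespan = max load = 50

50


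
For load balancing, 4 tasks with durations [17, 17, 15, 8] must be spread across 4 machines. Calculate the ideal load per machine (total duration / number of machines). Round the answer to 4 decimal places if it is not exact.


Total processing time = 17 + 17 + 15 + 8 = 57
Number of machines = 4
Ideal balanced load = 57 / 4 = 14.25

14.25


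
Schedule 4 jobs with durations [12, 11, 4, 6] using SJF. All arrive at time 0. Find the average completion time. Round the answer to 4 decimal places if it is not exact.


SJF order (ascending): [4, 6, 11, 12]
Completion times:
  Job 1: burst=4, C=4
  Job 2: burst=6, C=10
  Job 3: burst=11, C=21
  Job 4: burst=12, C=33
Average completion = 68/4 = 17.0

17.0


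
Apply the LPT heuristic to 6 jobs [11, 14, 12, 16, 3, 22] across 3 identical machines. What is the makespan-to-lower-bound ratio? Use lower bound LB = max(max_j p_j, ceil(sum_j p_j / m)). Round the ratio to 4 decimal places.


LPT order: [22, 16, 14, 12, 11, 3]
Machine loads after assignment: [25, 27, 26]
LPT makespan = 27
Lower bound = max(max_job, ceil(total/3)) = max(22, 26) = 26
Ratio = 27 / 26 = 1.0385

1.0385


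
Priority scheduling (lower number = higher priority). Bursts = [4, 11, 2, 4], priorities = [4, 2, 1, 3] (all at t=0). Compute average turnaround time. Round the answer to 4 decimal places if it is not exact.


Sort by priority (ascending = highest first):
Order: [(1, 2), (2, 11), (3, 4), (4, 4)]
Completion times:
  Priority 1, burst=2, C=2
  Priority 2, burst=11, C=13
  Priority 3, burst=4, C=17
  Priority 4, burst=4, C=21
Average turnaround = 53/4 = 13.25

13.25


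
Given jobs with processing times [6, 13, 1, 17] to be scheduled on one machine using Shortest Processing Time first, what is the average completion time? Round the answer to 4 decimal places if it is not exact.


Sort jobs by processing time (SPT order): [1, 6, 13, 17]
Compute completion times sequentially:
  Job 1: processing = 1, completes at 1
  Job 2: processing = 6, completes at 7
  Job 3: processing = 13, completes at 20
  Job 4: processing = 17, completes at 37
Sum of completion times = 65
Average completion time = 65/4 = 16.25

16.25


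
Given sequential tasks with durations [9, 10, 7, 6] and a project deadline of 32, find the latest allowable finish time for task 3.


LF(activity 3) = deadline - sum of successor durations
Successors: activities 4 through 4 with durations [6]
Sum of successor durations = 6
LF = 32 - 6 = 26

26


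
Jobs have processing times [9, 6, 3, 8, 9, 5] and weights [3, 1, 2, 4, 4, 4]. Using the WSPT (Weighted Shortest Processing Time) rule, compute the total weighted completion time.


Compute p/w ratios and sort ascending (WSPT): [(5, 4), (3, 2), (8, 4), (9, 4), (9, 3), (6, 1)]
Compute weighted completion times:
  Job (p=5,w=4): C=5, w*C=4*5=20
  Job (p=3,w=2): C=8, w*C=2*8=16
  Job (p=8,w=4): C=16, w*C=4*16=64
  Job (p=9,w=4): C=25, w*C=4*25=100
  Job (p=9,w=3): C=34, w*C=3*34=102
  Job (p=6,w=1): C=40, w*C=1*40=40
Total weighted completion time = 342

342


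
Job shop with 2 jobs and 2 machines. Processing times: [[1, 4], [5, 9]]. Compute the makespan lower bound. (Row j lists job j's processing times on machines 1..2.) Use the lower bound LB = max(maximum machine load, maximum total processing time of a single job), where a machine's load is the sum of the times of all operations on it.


Machine loads:
  Machine 1: 1 + 5 = 6
  Machine 2: 4 + 9 = 13
Max machine load = 13
Job totals:
  Job 1: 5
  Job 2: 14
Max job total = 14
Lower bound = max(13, 14) = 14

14


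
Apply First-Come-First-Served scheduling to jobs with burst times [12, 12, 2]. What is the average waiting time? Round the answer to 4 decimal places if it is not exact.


FCFS order (as given): [12, 12, 2]
Waiting times:
  Job 1: wait = 0
  Job 2: wait = 12
  Job 3: wait = 24
Sum of waiting times = 36
Average waiting time = 36/3 = 12.0

12.0


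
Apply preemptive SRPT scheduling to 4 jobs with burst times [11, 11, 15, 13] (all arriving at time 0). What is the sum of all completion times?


Since all jobs arrive at t=0, SRPT equals SPT ordering.
SPT order: [11, 11, 13, 15]
Completion times:
  Job 1: p=11, C=11
  Job 2: p=11, C=22
  Job 3: p=13, C=35
  Job 4: p=15, C=50
Total completion time = 11 + 22 + 35 + 50 = 118

118


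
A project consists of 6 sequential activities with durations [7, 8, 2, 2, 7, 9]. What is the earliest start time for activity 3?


Activity 3 starts after activities 1 through 2 complete.
Predecessor durations: [7, 8]
ES = 7 + 8 = 15

15


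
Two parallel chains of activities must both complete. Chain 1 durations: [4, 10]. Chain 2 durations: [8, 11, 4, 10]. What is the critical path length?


Path A total = 4 + 10 = 14
Path B total = 8 + 11 + 4 + 10 = 33
Critical path = longest path = max(14, 33) = 33

33


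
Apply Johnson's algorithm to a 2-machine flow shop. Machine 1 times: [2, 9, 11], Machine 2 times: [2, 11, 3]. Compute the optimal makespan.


Apply Johnson's rule:
  Group 1 (a <= b): [(1, 2, 2), (2, 9, 11)]
  Group 2 (a > b): [(3, 11, 3)]
Optimal job order: [1, 2, 3]
Schedule:
  Job 1: M1 done at 2, M2 done at 4
  Job 2: M1 done at 11, M2 done at 22
  Job 3: M1 done at 22, M2 done at 25
Makespan = 25

25


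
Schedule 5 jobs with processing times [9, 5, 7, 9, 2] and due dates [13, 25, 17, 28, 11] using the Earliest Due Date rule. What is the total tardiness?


Sort by due date (EDD order): [(2, 11), (9, 13), (7, 17), (5, 25), (9, 28)]
Compute completion times and tardiness:
  Job 1: p=2, d=11, C=2, tardiness=max(0,2-11)=0
  Job 2: p=9, d=13, C=11, tardiness=max(0,11-13)=0
  Job 3: p=7, d=17, C=18, tardiness=max(0,18-17)=1
  Job 4: p=5, d=25, C=23, tardiness=max(0,23-25)=0
  Job 5: p=9, d=28, C=32, tardiness=max(0,32-28)=4
Total tardiness = 5

5


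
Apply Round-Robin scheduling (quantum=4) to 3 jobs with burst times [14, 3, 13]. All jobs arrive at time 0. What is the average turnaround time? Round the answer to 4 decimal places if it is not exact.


Time quantum = 4
Execution trace:
  J1 runs 4 units, time = 4
  J2 runs 3 units, time = 7
  J3 runs 4 units, time = 11
  J1 runs 4 units, time = 15
  J3 runs 4 units, time = 19
  J1 runs 4 units, time = 23
  J3 runs 4 units, time = 27
  J1 runs 2 units, time = 29
  J3 runs 1 units, time = 30
Finish times: [29, 7, 30]
Average turnaround = 66/3 = 22.0

22.0


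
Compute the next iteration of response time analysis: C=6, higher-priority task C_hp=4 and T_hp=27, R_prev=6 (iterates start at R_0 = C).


R_next = C + ceil(R_prev / T_hp) * C_hp
ceil(6 / 27) = ceil(0.2222) = 1
Interference = 1 * 4 = 4
R_next = 6 + 4 = 10

10


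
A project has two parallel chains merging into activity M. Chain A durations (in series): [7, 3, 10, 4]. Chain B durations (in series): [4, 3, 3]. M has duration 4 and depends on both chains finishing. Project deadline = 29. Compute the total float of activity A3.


Forward pass: ES(A3) = sum of predecessors on chain A = 10
EF = ES + duration = 10 + 10 = 20
Backward pass: LF(M) = deadline = 29; LS(M) = 29 - 4 = 25
LF(A3) = LS(M) - sum(successors on chain A) = 25 - 4 = 21
LS = LF - duration = 21 - 10 = 11
Total float = LS - ES = 11 - 10 = 1

1


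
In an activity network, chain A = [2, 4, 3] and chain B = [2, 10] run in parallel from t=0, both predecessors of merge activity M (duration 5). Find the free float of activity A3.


ES(A3) = sum of predecessors on chain A = 6
EF(A3) = ES + duration = 6 + 3 = 9
Successor of A3 is M. ES(M) = max(sum(A), sum(B)) = max(9, 12) = 12
Free float = ES(successor) - EF(current) = 12 - 9 = 3

3


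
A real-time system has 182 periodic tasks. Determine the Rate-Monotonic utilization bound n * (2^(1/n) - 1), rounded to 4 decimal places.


Compute 2^(1/182) = 1.0038157625
Subtract 1: 1.0038157625 - 1 = 0.0038157625
Multiply by n: 182 * 0.0038157625 = 0.6944687750
Round to 4 dp: 0.6945

0.6945


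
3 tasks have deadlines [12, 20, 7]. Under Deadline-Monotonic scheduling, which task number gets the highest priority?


Sort tasks by relative deadline (ascending):
  Task 3: deadline = 7
  Task 1: deadline = 12
  Task 2: deadline = 20
Priority order (highest first): [3, 1, 2]
Highest priority task = 3

3


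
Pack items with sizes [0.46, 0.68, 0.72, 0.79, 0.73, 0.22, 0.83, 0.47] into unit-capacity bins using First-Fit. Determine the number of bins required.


Place items sequentially using First-Fit:
  Item 0.46 -> new Bin 1
  Item 0.68 -> new Bin 2
  Item 0.72 -> new Bin 3
  Item 0.79 -> new Bin 4
  Item 0.73 -> new Bin 5
  Item 0.22 -> Bin 1 (now 0.68)
  Item 0.83 -> new Bin 6
  Item 0.47 -> new Bin 7
Total bins used = 7

7


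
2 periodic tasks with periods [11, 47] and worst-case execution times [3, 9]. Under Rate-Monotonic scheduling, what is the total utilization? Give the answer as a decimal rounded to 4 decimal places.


Compute individual utilizations (exact fractions):
  Task 1: C/T = 3/11 (approx. 0.2727)
  Task 2: C/T = 9/47 (approx. 0.1915)
Total utilization U = 3/11 + 9/47 = 240/517
Rounded to 4 decimal places: U = 0.4642
RM (Liu & Layland) bound for 2 tasks = 0.828427; compare with U = 240/517 (approx. 0.464217)
U <= bound, so schedulable by RM sufficient condition.

0.4642


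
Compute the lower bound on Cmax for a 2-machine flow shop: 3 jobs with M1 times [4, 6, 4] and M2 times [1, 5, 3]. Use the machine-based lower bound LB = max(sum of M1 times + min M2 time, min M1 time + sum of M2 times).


LB1 = sum(M1 times) + min(M2 times) = 14 + 1 = 15
LB2 = min(M1 times) + sum(M2 times) = 4 + 9 = 13
Lower bound = max(LB1, LB2) = max(15, 13) = 15

15


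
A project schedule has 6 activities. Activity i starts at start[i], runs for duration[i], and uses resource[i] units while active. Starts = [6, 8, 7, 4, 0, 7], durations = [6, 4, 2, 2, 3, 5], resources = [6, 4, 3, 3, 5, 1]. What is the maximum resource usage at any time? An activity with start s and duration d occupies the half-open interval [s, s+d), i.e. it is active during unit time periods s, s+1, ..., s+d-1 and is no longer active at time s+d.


Each activity i is active on [start_i, start_i + duration_i).
Compute total resource usage per time slot:
  t=0: active resources = [5], total = 5
  t=1: active resources = [5], total = 5
  t=2: active resources = [5], total = 5
  t=3: active resources = [], total = 0
  t=4: active resources = [3], total = 3
  t=5: active resources = [3], total = 3
  t=6: active resources = [6], total = 6
  t=7: active resources = [6, 3, 1], total = 10
  t=8: active resources = [6, 4, 3, 1], total = 14
  t=9: active resources = [6, 4, 1], total = 11
  t=10: active resources = [6, 4, 1], total = 11
  t=11: active resources = [6, 4, 1], total = 11
Peak resource demand = 14

14


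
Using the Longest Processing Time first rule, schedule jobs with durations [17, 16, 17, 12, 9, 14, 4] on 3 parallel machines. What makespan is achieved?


Sort jobs in decreasing order (LPT): [17, 17, 16, 14, 12, 9, 4]
Assign each job to the least loaded machine:
  Machine 1: jobs [17, 12], load = 29
  Machine 2: jobs [17, 9, 4], load = 30
  Machine 3: jobs [16, 14], load = 30
Makespan = max load = 30

30


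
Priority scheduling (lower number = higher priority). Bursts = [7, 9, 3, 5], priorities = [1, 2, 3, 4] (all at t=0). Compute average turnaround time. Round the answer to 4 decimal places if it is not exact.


Sort by priority (ascending = highest first):
Order: [(1, 7), (2, 9), (3, 3), (4, 5)]
Completion times:
  Priority 1, burst=7, C=7
  Priority 2, burst=9, C=16
  Priority 3, burst=3, C=19
  Priority 4, burst=5, C=24
Average turnaround = 66/4 = 16.5

16.5


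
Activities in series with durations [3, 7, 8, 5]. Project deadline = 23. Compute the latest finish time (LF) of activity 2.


LF(activity 2) = deadline - sum of successor durations
Successors: activities 3 through 4 with durations [8, 5]
Sum of successor durations = 13
LF = 23 - 13 = 10

10


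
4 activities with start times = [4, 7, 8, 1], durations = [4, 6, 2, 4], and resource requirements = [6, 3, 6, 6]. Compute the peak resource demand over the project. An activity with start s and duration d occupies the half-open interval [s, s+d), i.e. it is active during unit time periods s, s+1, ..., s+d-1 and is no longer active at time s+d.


Each activity i is active on [start_i, start_i + duration_i).
Compute total resource usage per time slot:
  t=0: active resources = [], total = 0
  t=1: active resources = [6], total = 6
  t=2: active resources = [6], total = 6
  t=3: active resources = [6], total = 6
  t=4: active resources = [6, 6], total = 12
  t=5: active resources = [6], total = 6
  t=6: active resources = [6], total = 6
  t=7: active resources = [6, 3], total = 9
  t=8: active resources = [3, 6], total = 9
  t=9: active resources = [3, 6], total = 9
  t=10: active resources = [3], total = 3
  t=11: active resources = [3], total = 3
  t=12: active resources = [3], total = 3
Peak resource demand = 12

12


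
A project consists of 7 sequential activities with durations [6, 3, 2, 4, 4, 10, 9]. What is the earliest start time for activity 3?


Activity 3 starts after activities 1 through 2 complete.
Predecessor durations: [6, 3]
ES = 6 + 3 = 9

9


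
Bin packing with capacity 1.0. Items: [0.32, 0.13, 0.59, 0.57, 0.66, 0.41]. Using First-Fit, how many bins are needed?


Place items sequentially using First-Fit:
  Item 0.32 -> new Bin 1
  Item 0.13 -> Bin 1 (now 0.45)
  Item 0.59 -> new Bin 2
  Item 0.57 -> new Bin 3
  Item 0.66 -> new Bin 4
  Item 0.41 -> Bin 1 (now 0.86)
Total bins used = 4

4


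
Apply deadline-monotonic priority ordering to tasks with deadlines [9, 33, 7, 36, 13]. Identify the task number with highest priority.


Sort tasks by relative deadline (ascending):
  Task 3: deadline = 7
  Task 1: deadline = 9
  Task 5: deadline = 13
  Task 2: deadline = 33
  Task 4: deadline = 36
Priority order (highest first): [3, 1, 5, 2, 4]
Highest priority task = 3

3


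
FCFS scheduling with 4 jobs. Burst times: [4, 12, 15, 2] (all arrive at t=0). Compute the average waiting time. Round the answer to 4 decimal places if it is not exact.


FCFS order (as given): [4, 12, 15, 2]
Waiting times:
  Job 1: wait = 0
  Job 2: wait = 4
  Job 3: wait = 16
  Job 4: wait = 31
Sum of waiting times = 51
Average waiting time = 51/4 = 12.75

12.75


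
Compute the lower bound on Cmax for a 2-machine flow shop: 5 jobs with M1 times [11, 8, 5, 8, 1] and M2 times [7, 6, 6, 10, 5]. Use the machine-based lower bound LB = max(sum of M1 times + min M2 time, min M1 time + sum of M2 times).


LB1 = sum(M1 times) + min(M2 times) = 33 + 5 = 38
LB2 = min(M1 times) + sum(M2 times) = 1 + 34 = 35
Lower bound = max(LB1, LB2) = max(38, 35) = 38

38


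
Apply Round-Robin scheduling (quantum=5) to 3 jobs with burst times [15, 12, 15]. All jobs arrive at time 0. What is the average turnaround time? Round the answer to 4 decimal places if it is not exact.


Time quantum = 5
Execution trace:
  J1 runs 5 units, time = 5
  J2 runs 5 units, time = 10
  J3 runs 5 units, time = 15
  J1 runs 5 units, time = 20
  J2 runs 5 units, time = 25
  J3 runs 5 units, time = 30
  J1 runs 5 units, time = 35
  J2 runs 2 units, time = 37
  J3 runs 5 units, time = 42
Finish times: [35, 37, 42]
Average turnaround = 114/3 = 38.0

38.0


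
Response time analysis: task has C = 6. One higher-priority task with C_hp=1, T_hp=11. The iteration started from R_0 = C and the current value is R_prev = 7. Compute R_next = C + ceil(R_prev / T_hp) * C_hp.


R_next = C + ceil(R_prev / T_hp) * C_hp
ceil(7 / 11) = ceil(0.6364) = 1
Interference = 1 * 1 = 1
R_next = 6 + 1 = 7
R_next = R_prev, so the iteration has converged (response time = 7).

7


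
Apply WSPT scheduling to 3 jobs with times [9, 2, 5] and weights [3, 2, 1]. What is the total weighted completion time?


Compute p/w ratios and sort ascending (WSPT): [(2, 2), (9, 3), (5, 1)]
Compute weighted completion times:
  Job (p=2,w=2): C=2, w*C=2*2=4
  Job (p=9,w=3): C=11, w*C=3*11=33
  Job (p=5,w=1): C=16, w*C=1*16=16
Total weighted completion time = 53

53


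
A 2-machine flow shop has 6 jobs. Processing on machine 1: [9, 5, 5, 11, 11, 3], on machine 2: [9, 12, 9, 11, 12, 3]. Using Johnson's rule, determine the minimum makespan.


Apply Johnson's rule:
  Group 1 (a <= b): [(6, 3, 3), (2, 5, 12), (3, 5, 9), (1, 9, 9), (4, 11, 11), (5, 11, 12)]
  Group 2 (a > b): []
Optimal job order: [6, 2, 3, 1, 4, 5]
Schedule:
  Job 6: M1 done at 3, M2 done at 6
  Job 2: M1 done at 8, M2 done at 20
  Job 3: M1 done at 13, M2 done at 29
  Job 1: M1 done at 22, M2 done at 38
  Job 4: M1 done at 33, M2 done at 49
  Job 5: M1 done at 44, M2 done at 61
Makespan = 61

61


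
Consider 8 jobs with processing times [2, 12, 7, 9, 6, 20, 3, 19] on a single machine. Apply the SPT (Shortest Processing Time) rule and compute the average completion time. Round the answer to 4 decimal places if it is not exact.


Sort jobs by processing time (SPT order): [2, 3, 6, 7, 9, 12, 19, 20]
Compute completion times sequentially:
  Job 1: processing = 2, completes at 2
  Job 2: processing = 3, completes at 5
  Job 3: processing = 6, completes at 11
  Job 4: processing = 7, completes at 18
  Job 5: processing = 9, completes at 27
  Job 6: processing = 12, completes at 39
  Job 7: processing = 19, completes at 58
  Job 8: processing = 20, completes at 78
Sum of completion times = 238
Average completion time = 238/8 = 29.75

29.75


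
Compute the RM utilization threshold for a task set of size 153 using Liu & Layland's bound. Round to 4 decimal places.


Compute 2^(1/153) = 1.0045406514
Subtract 1: 1.0045406514 - 1 = 0.0045406514
Multiply by n: 153 * 0.0045406514 = 0.6947196642
Round to 4 dp: 0.6947

0.6947


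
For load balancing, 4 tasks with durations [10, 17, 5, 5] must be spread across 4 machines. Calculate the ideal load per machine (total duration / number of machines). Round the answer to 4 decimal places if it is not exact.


Total processing time = 10 + 17 + 5 + 5 = 37
Number of machines = 4
Ideal balanced load = 37 / 4 = 9.25

9.25


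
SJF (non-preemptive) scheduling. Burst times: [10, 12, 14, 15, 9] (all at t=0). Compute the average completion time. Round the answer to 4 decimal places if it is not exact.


SJF order (ascending): [9, 10, 12, 14, 15]
Completion times:
  Job 1: burst=9, C=9
  Job 2: burst=10, C=19
  Job 3: burst=12, C=31
  Job 4: burst=14, C=45
  Job 5: burst=15, C=60
Average completion = 164/5 = 32.8

32.8


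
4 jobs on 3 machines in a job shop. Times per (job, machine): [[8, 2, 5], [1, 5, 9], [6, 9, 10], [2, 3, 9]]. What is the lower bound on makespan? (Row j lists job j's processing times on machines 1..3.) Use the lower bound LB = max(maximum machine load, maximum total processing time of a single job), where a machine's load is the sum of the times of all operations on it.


Machine loads:
  Machine 1: 8 + 1 + 6 + 2 = 17
  Machine 2: 2 + 5 + 9 + 3 = 19
  Machine 3: 5 + 9 + 10 + 9 = 33
Max machine load = 33
Job totals:
  Job 1: 15
  Job 2: 15
  Job 3: 25
  Job 4: 14
Max job total = 25
Lower bound = max(33, 25) = 33

33


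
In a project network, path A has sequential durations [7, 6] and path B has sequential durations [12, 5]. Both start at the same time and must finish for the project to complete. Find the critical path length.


Path A total = 7 + 6 = 13
Path B total = 12 + 5 = 17
Critical path = longest path = max(13, 17) = 17

17


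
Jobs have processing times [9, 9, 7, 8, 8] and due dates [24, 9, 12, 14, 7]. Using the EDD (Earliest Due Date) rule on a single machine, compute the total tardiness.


Sort by due date (EDD order): [(8, 7), (9, 9), (7, 12), (8, 14), (9, 24)]
Compute completion times and tardiness:
  Job 1: p=8, d=7, C=8, tardiness=max(0,8-7)=1
  Job 2: p=9, d=9, C=17, tardiness=max(0,17-9)=8
  Job 3: p=7, d=12, C=24, tardiness=max(0,24-12)=12
  Job 4: p=8, d=14, C=32, tardiness=max(0,32-14)=18
  Job 5: p=9, d=24, C=41, tardiness=max(0,41-24)=17
Total tardiness = 56

56


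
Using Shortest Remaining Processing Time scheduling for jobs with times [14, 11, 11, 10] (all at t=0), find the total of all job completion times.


Since all jobs arrive at t=0, SRPT equals SPT ordering.
SPT order: [10, 11, 11, 14]
Completion times:
  Job 1: p=10, C=10
  Job 2: p=11, C=21
  Job 3: p=11, C=32
  Job 4: p=14, C=46
Total completion time = 10 + 21 + 32 + 46 = 109

109


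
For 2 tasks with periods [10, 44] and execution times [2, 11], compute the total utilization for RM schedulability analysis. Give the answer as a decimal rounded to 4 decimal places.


Compute individual utilizations (exact fractions):
  Task 1: C/T = 2/10 = 1/5 (approx. 0.2)
  Task 2: C/T = 11/44 = 1/4 (approx. 0.25)
Total utilization U = 1/5 + 1/4 = 9/20
Rounded to 4 decimal places: U = 0.4500
RM (Liu & Layland) bound for 2 tasks = 0.828427; compare with U = 9/20 (approx. 0.450000)
U <= bound, so schedulable by RM sufficient condition.

0.4500


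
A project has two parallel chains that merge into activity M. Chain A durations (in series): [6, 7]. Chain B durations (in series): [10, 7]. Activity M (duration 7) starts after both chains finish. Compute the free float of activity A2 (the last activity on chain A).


ES(A2) = sum of predecessors on chain A = 6
EF(A2) = ES + duration = 6 + 7 = 13
Successor of A2 is M. ES(M) = max(sum(A), sum(B)) = max(13, 17) = 17
Free float = ES(successor) - EF(current) = 17 - 13 = 4

4


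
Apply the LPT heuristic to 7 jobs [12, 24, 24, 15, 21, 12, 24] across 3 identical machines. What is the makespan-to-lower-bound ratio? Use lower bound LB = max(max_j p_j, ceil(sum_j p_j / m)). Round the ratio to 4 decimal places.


LPT order: [24, 24, 24, 21, 15, 12, 12]
Machine loads after assignment: [45, 39, 48]
LPT makespan = 48
Lower bound = max(max_job, ceil(total/3)) = max(24, 44) = 44
Ratio = 48 / 44 = 1.0909

1.0909


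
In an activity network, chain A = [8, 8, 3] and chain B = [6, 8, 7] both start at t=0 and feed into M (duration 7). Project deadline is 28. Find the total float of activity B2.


Forward pass: ES(B2) = sum of predecessors on chain B = 6
EF = ES + duration = 6 + 8 = 14
Backward pass: LF(M) = deadline = 28; LS(M) = 28 - 7 = 21
LF(B2) = LS(M) - sum(successors on chain B) = 21 - 7 = 14
LS = LF - duration = 14 - 8 = 6
Total float = LS - ES = 6 - 6 = 0

0


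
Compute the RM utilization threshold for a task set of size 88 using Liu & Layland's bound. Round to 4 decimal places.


Compute 2^(1/88) = 1.0079077751
Subtract 1: 1.0079077751 - 1 = 0.0079077751
Multiply by n: 88 * 0.0079077751 = 0.6958842088
Round to 4 dp: 0.6959

0.6959


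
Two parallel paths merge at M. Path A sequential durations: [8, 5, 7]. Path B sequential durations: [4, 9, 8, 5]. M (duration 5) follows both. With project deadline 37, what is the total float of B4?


Forward pass: ES(B4) = sum of predecessors on chain B = 21
EF = ES + duration = 21 + 5 = 26
Backward pass: LF(M) = deadline = 37; LS(M) = 37 - 5 = 32
LF(B4) = LS(M) - sum(successors on chain B) = 32 - 0 = 32
LS = LF - duration = 32 - 5 = 27
Total float = LS - ES = 27 - 21 = 6

6


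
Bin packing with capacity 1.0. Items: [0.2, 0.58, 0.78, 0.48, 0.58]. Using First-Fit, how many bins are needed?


Place items sequentially using First-Fit:
  Item 0.2 -> new Bin 1
  Item 0.58 -> Bin 1 (now 0.78)
  Item 0.78 -> new Bin 2
  Item 0.48 -> new Bin 3
  Item 0.58 -> new Bin 4
Total bins used = 4

4


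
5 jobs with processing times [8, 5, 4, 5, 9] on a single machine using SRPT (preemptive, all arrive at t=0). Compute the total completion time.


Since all jobs arrive at t=0, SRPT equals SPT ordering.
SPT order: [4, 5, 5, 8, 9]
Completion times:
  Job 1: p=4, C=4
  Job 2: p=5, C=9
  Job 3: p=5, C=14
  Job 4: p=8, C=22
  Job 5: p=9, C=31
Total completion time = 4 + 9 + 14 + 22 + 31 = 80

80


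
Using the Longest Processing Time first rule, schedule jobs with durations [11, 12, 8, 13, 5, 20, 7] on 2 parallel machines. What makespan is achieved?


Sort jobs in decreasing order (LPT): [20, 13, 12, 11, 8, 7, 5]
Assign each job to the least loaded machine:
  Machine 1: jobs [20, 11, 7], load = 38
  Machine 2: jobs [13, 12, 8, 5], load = 38
Makespan = max load = 38

38


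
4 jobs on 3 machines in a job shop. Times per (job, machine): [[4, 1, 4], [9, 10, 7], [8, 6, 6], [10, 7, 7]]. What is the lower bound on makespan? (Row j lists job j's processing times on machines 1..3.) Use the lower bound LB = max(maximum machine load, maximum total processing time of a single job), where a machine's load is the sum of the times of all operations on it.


Machine loads:
  Machine 1: 4 + 9 + 8 + 10 = 31
  Machine 2: 1 + 10 + 6 + 7 = 24
  Machine 3: 4 + 7 + 6 + 7 = 24
Max machine load = 31
Job totals:
  Job 1: 9
  Job 2: 26
  Job 3: 20
  Job 4: 24
Max job total = 26
Lower bound = max(31, 26) = 31

31


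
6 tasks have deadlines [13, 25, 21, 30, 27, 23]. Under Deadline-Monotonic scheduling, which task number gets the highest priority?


Sort tasks by relative deadline (ascending):
  Task 1: deadline = 13
  Task 3: deadline = 21
  Task 6: deadline = 23
  Task 2: deadline = 25
  Task 5: deadline = 27
  Task 4: deadline = 30
Priority order (highest first): [1, 3, 6, 2, 5, 4]
Highest priority task = 1

1


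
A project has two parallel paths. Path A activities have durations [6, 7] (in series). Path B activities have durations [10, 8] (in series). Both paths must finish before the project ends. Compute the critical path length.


Path A total = 6 + 7 = 13
Path B total = 10 + 8 = 18
Critical path = longest path = max(13, 18) = 18

18


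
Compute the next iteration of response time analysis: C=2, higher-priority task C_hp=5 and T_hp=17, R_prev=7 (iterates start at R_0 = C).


R_next = C + ceil(R_prev / T_hp) * C_hp
ceil(7 / 17) = ceil(0.4118) = 1
Interference = 1 * 5 = 5
R_next = 2 + 5 = 7
R_next = R_prev, so the iteration has converged (response time = 7).

7


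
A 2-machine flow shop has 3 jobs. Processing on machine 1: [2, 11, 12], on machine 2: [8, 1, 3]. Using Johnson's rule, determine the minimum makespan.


Apply Johnson's rule:
  Group 1 (a <= b): [(1, 2, 8)]
  Group 2 (a > b): [(3, 12, 3), (2, 11, 1)]
Optimal job order: [1, 3, 2]
Schedule:
  Job 1: M1 done at 2, M2 done at 10
  Job 3: M1 done at 14, M2 done at 17
  Job 2: M1 done at 25, M2 done at 26
Makespan = 26

26


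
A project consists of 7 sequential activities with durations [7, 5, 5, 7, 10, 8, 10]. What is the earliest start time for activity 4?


Activity 4 starts after activities 1 through 3 complete.
Predecessor durations: [7, 5, 5]
ES = 7 + 5 + 5 = 17

17


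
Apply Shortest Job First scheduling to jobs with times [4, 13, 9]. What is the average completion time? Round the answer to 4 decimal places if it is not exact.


SJF order (ascending): [4, 9, 13]
Completion times:
  Job 1: burst=4, C=4
  Job 2: burst=9, C=13
  Job 3: burst=13, C=26
Average completion = 43/3 = 14.3333

14.3333


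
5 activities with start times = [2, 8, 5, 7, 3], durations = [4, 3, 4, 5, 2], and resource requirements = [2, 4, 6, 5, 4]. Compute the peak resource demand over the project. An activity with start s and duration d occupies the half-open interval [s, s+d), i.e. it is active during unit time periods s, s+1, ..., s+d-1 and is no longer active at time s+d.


Each activity i is active on [start_i, start_i + duration_i).
Compute total resource usage per time slot:
  t=0: active resources = [], total = 0
  t=1: active resources = [], total = 0
  t=2: active resources = [2], total = 2
  t=3: active resources = [2, 4], total = 6
  t=4: active resources = [2, 4], total = 6
  t=5: active resources = [2, 6], total = 8
  t=6: active resources = [6], total = 6
  t=7: active resources = [6, 5], total = 11
  t=8: active resources = [4, 6, 5], total = 15
  t=9: active resources = [4, 5], total = 9
  t=10: active resources = [4, 5], total = 9
  t=11: active resources = [5], total = 5
Peak resource demand = 15

15


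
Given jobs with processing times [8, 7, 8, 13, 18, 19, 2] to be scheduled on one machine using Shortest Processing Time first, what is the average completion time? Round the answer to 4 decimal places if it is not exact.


Sort jobs by processing time (SPT order): [2, 7, 8, 8, 13, 18, 19]
Compute completion times sequentially:
  Job 1: processing = 2, completes at 2
  Job 2: processing = 7, completes at 9
  Job 3: processing = 8, completes at 17
  Job 4: processing = 8, completes at 25
  Job 5: processing = 13, completes at 38
  Job 6: processing = 18, completes at 56
  Job 7: processing = 19, completes at 75
Sum of completion times = 222
Average completion time = 222/7 = 31.7143

31.7143


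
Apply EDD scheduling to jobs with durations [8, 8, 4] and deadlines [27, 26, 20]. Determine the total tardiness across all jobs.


Sort by due date (EDD order): [(4, 20), (8, 26), (8, 27)]
Compute completion times and tardiness:
  Job 1: p=4, d=20, C=4, tardiness=max(0,4-20)=0
  Job 2: p=8, d=26, C=12, tardiness=max(0,12-26)=0
  Job 3: p=8, d=27, C=20, tardiness=max(0,20-27)=0
Total tardiness = 0

0


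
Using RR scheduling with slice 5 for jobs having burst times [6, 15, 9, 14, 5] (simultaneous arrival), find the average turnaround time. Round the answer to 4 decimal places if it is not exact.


Time quantum = 5
Execution trace:
  J1 runs 5 units, time = 5
  J2 runs 5 units, time = 10
  J3 runs 5 units, time = 15
  J4 runs 5 units, time = 20
  J5 runs 5 units, time = 25
  J1 runs 1 units, time = 26
  J2 runs 5 units, time = 31
  J3 runs 4 units, time = 35
  J4 runs 5 units, time = 40
  J2 runs 5 units, time = 45
  J4 runs 4 units, time = 49
Finish times: [26, 45, 35, 49, 25]
Average turnaround = 180/5 = 36.0

36.0


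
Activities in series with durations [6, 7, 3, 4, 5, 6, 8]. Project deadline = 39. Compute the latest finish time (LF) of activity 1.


LF(activity 1) = deadline - sum of successor durations
Successors: activities 2 through 7 with durations [7, 3, 4, 5, 6, 8]
Sum of successor durations = 33
LF = 39 - 33 = 6

6


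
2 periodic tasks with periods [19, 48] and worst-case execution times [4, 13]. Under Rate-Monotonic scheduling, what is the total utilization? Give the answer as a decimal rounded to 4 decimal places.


Compute individual utilizations (exact fractions):
  Task 1: C/T = 4/19 (approx. 0.2105)
  Task 2: C/T = 13/48 (approx. 0.2708)
Total utilization U = 4/19 + 13/48 = 439/912
Rounded to 4 decimal places: U = 0.4814
RM (Liu & Layland) bound for 2 tasks = 0.828427; compare with U = 439/912 (approx. 0.481360)
U <= bound, so schedulable by RM sufficient condition.

0.4814


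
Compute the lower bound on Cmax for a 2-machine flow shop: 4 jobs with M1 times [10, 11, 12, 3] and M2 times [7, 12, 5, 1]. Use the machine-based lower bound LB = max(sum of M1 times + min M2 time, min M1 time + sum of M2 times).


LB1 = sum(M1 times) + min(M2 times) = 36 + 1 = 37
LB2 = min(M1 times) + sum(M2 times) = 3 + 25 = 28
Lower bound = max(LB1, LB2) = max(37, 28) = 37

37


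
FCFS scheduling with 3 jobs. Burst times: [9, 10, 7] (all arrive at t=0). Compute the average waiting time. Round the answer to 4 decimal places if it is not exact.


FCFS order (as given): [9, 10, 7]
Waiting times:
  Job 1: wait = 0
  Job 2: wait = 9
  Job 3: wait = 19
Sum of waiting times = 28
Average waiting time = 28/3 = 9.3333

9.3333


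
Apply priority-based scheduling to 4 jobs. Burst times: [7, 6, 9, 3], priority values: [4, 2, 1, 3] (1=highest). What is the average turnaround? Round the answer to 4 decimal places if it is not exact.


Sort by priority (ascending = highest first):
Order: [(1, 9), (2, 6), (3, 3), (4, 7)]
Completion times:
  Priority 1, burst=9, C=9
  Priority 2, burst=6, C=15
  Priority 3, burst=3, C=18
  Priority 4, burst=7, C=25
Average turnaround = 67/4 = 16.75

16.75


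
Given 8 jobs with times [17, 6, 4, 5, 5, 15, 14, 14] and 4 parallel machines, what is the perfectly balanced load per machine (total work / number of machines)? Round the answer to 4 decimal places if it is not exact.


Total processing time = 17 + 6 + 4 + 5 + 5 + 15 + 14 + 14 = 80
Number of machines = 4
Ideal balanced load = 80 / 4 = 20.0

20.0


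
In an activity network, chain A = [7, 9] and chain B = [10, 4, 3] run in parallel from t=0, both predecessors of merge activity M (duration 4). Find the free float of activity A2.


ES(A2) = sum of predecessors on chain A = 7
EF(A2) = ES + duration = 7 + 9 = 16
Successor of A2 is M. ES(M) = max(sum(A), sum(B)) = max(16, 17) = 17
Free float = ES(successor) - EF(current) = 17 - 16 = 1

1


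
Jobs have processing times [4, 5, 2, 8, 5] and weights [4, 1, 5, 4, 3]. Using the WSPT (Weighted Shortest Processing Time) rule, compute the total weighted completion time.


Compute p/w ratios and sort ascending (WSPT): [(2, 5), (4, 4), (5, 3), (8, 4), (5, 1)]
Compute weighted completion times:
  Job (p=2,w=5): C=2, w*C=5*2=10
  Job (p=4,w=4): C=6, w*C=4*6=24
  Job (p=5,w=3): C=11, w*C=3*11=33
  Job (p=8,w=4): C=19, w*C=4*19=76
  Job (p=5,w=1): C=24, w*C=1*24=24
Total weighted completion time = 167

167


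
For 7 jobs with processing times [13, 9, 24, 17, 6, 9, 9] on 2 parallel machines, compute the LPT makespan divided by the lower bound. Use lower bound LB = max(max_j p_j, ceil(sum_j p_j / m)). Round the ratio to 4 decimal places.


LPT order: [24, 17, 13, 9, 9, 9, 6]
Machine loads after assignment: [42, 45]
LPT makespan = 45
Lower bound = max(max_job, ceil(total/2)) = max(24, 44) = 44
Ratio = 45 / 44 = 1.0227

1.0227


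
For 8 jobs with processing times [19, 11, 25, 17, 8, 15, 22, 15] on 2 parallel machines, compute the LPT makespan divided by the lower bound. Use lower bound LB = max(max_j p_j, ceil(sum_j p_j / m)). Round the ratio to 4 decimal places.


LPT order: [25, 22, 19, 17, 15, 15, 11, 8]
Machine loads after assignment: [65, 67]
LPT makespan = 67
Lower bound = max(max_job, ceil(total/2)) = max(25, 66) = 66
Ratio = 67 / 66 = 1.0152

1.0152


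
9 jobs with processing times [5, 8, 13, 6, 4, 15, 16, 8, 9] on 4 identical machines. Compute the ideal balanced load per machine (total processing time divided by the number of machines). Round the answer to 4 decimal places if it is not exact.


Total processing time = 5 + 8 + 13 + 6 + 4 + 15 + 16 + 8 + 9 = 84
Number of machines = 4
Ideal balanced load = 84 / 4 = 21.0

21.0


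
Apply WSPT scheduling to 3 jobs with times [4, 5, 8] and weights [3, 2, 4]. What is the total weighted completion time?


Compute p/w ratios and sort ascending (WSPT): [(4, 3), (8, 4), (5, 2)]
Compute weighted completion times:
  Job (p=4,w=3): C=4, w*C=3*4=12
  Job (p=8,w=4): C=12, w*C=4*12=48
  Job (p=5,w=2): C=17, w*C=2*17=34
Total weighted completion time = 94

94


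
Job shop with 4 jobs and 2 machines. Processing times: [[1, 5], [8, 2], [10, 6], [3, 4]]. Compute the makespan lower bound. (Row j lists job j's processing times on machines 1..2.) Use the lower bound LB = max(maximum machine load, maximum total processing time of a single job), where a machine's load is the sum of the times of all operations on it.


Machine loads:
  Machine 1: 1 + 8 + 10 + 3 = 22
  Machine 2: 5 + 2 + 6 + 4 = 17
Max machine load = 22
Job totals:
  Job 1: 6
  Job 2: 10
  Job 3: 16
  Job 4: 7
Max job total = 16
Lower bound = max(22, 16) = 22

22


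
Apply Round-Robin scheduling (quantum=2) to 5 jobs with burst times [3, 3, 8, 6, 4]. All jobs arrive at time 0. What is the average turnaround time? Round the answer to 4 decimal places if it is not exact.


Time quantum = 2
Execution trace:
  J1 runs 2 units, time = 2
  J2 runs 2 units, time = 4
  J3 runs 2 units, time = 6
  J4 runs 2 units, time = 8
  J5 runs 2 units, time = 10
  J1 runs 1 units, time = 11
  J2 runs 1 units, time = 12
  J3 runs 2 units, time = 14
  J4 runs 2 units, time = 16
  J5 runs 2 units, time = 18
  J3 runs 2 units, time = 20
  J4 runs 2 units, time = 22
  J3 runs 2 units, time = 24
Finish times: [11, 12, 24, 22, 18]
Average turnaround = 87/5 = 17.4

17.4


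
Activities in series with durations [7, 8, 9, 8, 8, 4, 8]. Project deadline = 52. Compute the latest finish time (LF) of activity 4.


LF(activity 4) = deadline - sum of successor durations
Successors: activities 5 through 7 with durations [8, 4, 8]
Sum of successor durations = 20
LF = 52 - 20 = 32

32


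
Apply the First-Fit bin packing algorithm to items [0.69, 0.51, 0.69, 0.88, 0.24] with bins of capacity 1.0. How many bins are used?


Place items sequentially using First-Fit:
  Item 0.69 -> new Bin 1
  Item 0.51 -> new Bin 2
  Item 0.69 -> new Bin 3
  Item 0.88 -> new Bin 4
  Item 0.24 -> Bin 1 (now 0.93)
Total bins used = 4

4


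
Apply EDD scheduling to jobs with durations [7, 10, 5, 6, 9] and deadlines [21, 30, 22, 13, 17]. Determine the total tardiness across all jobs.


Sort by due date (EDD order): [(6, 13), (9, 17), (7, 21), (5, 22), (10, 30)]
Compute completion times and tardiness:
  Job 1: p=6, d=13, C=6, tardiness=max(0,6-13)=0
  Job 2: p=9, d=17, C=15, tardiness=max(0,15-17)=0
  Job 3: p=7, d=21, C=22, tardiness=max(0,22-21)=1
  Job 4: p=5, d=22, C=27, tardiness=max(0,27-22)=5
  Job 5: p=10, d=30, C=37, tardiness=max(0,37-30)=7
Total tardiness = 13

13


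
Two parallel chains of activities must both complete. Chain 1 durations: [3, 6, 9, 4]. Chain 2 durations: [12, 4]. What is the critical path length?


Path A total = 3 + 6 + 9 + 4 = 22
Path B total = 12 + 4 = 16
Critical path = longest path = max(22, 16) = 22

22


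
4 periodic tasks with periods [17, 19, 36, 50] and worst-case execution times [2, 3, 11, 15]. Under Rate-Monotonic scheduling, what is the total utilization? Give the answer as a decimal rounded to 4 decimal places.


Compute individual utilizations (exact fractions):
  Task 1: C/T = 2/17 (approx. 0.1176)
  Task 2: C/T = 3/19 (approx. 0.1579)
  Task 3: C/T = 11/36 (approx. 0.3056)
  Task 4: C/T = 15/50 = 3/10 (approx. 0.3)
Total utilization U = 2/17 + 3/19 + 11/36 + 3/10 = 51227/58140
Rounded to 4 decimal places: U = 0.8811
RM (Liu & Layland) bound for 4 tasks = 0.756828; compare with U = 51227/58140 (approx. 0.881097)
bound < U <= 1, so the RM sufficient condition is not met (inconclusive; an exact test such as response-time analysis is needed).

0.8811


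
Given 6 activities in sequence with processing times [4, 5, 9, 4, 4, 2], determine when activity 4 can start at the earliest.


Activity 4 starts after activities 1 through 3 complete.
Predecessor durations: [4, 5, 9]
ES = 4 + 5 + 9 = 18

18


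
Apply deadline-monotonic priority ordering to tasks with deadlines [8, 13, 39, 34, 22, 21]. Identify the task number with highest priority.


Sort tasks by relative deadline (ascending):
  Task 1: deadline = 8
  Task 2: deadline = 13
  Task 6: deadline = 21
  Task 5: deadline = 22
  Task 4: deadline = 34
  Task 3: deadline = 39
Priority order (highest first): [1, 2, 6, 5, 4, 3]
Highest priority task = 1

1


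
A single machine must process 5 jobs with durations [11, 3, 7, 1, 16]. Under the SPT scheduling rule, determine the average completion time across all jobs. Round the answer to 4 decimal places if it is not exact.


Sort jobs by processing time (SPT order): [1, 3, 7, 11, 16]
Compute completion times sequentially:
  Job 1: processing = 1, completes at 1
  Job 2: processing = 3, completes at 4
  Job 3: processing = 7, completes at 11
  Job 4: processing = 11, completes at 22
  Job 5: processing = 16, completes at 38
Sum of completion times = 76
Average completion time = 76/5 = 15.2

15.2


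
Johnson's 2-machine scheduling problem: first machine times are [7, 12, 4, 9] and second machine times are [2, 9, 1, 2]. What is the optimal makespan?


Apply Johnson's rule:
  Group 1 (a <= b): []
  Group 2 (a > b): [(2, 12, 9), (1, 7, 2), (4, 9, 2), (3, 4, 1)]
Optimal job order: [2, 1, 4, 3]
Schedule:
  Job 2: M1 done at 12, M2 done at 21
  Job 1: M1 done at 19, M2 done at 23
  Job 4: M1 done at 28, M2 done at 30
  Job 3: M1 done at 32, M2 done at 33
Makespan = 33

33
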